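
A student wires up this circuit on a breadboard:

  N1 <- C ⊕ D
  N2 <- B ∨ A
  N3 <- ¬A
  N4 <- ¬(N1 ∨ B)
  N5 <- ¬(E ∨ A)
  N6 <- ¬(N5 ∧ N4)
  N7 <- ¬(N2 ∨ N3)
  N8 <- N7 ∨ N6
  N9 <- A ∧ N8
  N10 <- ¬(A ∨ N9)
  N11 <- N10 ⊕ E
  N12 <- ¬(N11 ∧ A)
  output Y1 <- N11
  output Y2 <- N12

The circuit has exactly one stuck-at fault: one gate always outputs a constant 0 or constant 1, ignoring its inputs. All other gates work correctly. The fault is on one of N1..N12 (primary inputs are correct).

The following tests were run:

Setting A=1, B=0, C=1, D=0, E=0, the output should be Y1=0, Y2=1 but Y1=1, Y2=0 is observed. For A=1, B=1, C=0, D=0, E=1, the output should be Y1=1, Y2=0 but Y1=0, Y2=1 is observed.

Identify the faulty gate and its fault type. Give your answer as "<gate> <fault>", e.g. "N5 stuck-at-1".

N10 stuck-at-1

Fault-free values for test 1 (A=1, B=0, C=1, D=0, E=0): N1=1, N2=1, N3=0, N4=0, N5=0, N6=1, N7=0, N8=1, N9=1, N10=0, N11=0, N12=1, giving Y1=0, Y2=1. Observed Y1=1, Y2=0.
Test 1: faults giving observed Y1=1, Y2=0 are {N10 stuck-at-1, N11 stuck-at-1}.
Test 2 (A=1, B=1, C=0, D=0, E=1): fault-free N1=0, N2=1, N3=0, N4=0, N5=0, N6=1, N7=0, N8=1, N9=1, N10=0, N11=1, N12=0 → Y1=1, Y2=0; observed Y1=0, Y2=1. Eliminates N11 stuck-at-1.
Only N10 stuck-at-1 is consistent with every test.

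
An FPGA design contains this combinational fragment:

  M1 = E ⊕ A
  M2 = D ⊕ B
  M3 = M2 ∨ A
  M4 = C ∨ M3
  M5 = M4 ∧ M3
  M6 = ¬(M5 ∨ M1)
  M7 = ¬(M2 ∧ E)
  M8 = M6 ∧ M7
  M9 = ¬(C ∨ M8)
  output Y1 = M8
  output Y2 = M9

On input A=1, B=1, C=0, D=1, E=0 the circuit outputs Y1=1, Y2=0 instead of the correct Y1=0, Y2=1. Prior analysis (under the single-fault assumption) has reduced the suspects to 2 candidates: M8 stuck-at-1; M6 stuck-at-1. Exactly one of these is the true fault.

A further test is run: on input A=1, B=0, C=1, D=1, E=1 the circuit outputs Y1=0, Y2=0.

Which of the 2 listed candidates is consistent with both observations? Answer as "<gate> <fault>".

M6 stuck-at-1

Evaluate each candidate on input A=1, B=0, C=1, D=1, E=1:
  M8 stuck-at-1: M1=0, M2=1, M3=1, M4=1, M5=1, M6=0, M7=0, M8=1 [stuck-at-1], M9=0 → Y1=1, Y2=0 — eliminated
  M6 stuck-at-1: M1=0, M2=1, M3=1, M4=1, M5=1, M6=1 [stuck-at-1], M7=0, M8=0, M9=0 → Y1=0, Y2=0 — matches
Only M6 stuck-at-1 reproduces the observed Y1=0, Y2=0.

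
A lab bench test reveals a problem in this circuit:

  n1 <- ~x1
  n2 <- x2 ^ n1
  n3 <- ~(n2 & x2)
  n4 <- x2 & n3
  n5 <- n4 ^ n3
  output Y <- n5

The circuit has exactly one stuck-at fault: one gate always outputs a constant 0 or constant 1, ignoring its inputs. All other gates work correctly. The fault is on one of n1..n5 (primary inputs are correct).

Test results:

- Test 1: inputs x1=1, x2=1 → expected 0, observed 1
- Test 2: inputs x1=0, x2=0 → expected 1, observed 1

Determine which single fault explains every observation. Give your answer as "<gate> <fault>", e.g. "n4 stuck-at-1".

Fault-free values for test 1 (x1=1, x2=1): n1=0, n2=1, n3=0, n4=0, n5=0, giving Y=0. Observed 1.
Test 1: faults giving observed 1 are {n4 stuck-at-1, n5 stuck-at-1}.
Test 2 (x1=0, x2=0): fault-free n1=1, n2=1, n3=1, n4=0, n5=1 → 1; observed 1. Eliminates n4 stuck-at-1.
Only n5 stuck-at-1 is consistent with every test.

n5 stuck-at-1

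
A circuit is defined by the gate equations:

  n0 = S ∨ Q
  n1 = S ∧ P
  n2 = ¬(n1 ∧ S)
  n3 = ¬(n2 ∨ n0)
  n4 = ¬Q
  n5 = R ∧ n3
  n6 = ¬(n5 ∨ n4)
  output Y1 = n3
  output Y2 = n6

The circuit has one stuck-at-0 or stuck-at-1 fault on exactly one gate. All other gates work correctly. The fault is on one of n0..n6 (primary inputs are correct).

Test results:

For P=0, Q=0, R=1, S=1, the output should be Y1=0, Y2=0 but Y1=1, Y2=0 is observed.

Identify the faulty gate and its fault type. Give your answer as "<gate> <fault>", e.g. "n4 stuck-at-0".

n3 stuck-at-1

Fault-free values for test 1 (P=0, Q=0, R=1, S=1): n0=1, n1=0, n2=1, n3=0, n4=1, n5=0, n6=0, giving Y1=0, Y2=0. Observed Y1=1, Y2=0.
Test 1: faults giving observed Y1=1, Y2=0 are {n3 stuck-at-1}.
Only n3 stuck-at-1 is consistent with every test.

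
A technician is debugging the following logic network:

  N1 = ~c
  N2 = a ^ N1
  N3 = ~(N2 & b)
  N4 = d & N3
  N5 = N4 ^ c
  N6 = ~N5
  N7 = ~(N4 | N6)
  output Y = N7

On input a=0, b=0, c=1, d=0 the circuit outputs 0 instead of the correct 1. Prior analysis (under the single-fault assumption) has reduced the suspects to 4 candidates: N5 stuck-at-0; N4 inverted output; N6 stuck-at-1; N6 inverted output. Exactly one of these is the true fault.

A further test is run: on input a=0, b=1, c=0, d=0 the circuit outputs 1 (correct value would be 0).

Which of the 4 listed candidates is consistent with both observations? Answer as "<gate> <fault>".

N6 inverted output

Evaluate each candidate on input a=0, b=1, c=0, d=0:
  N5 stuck-at-0: N1=1, N2=1, N3=0, N4=0, N5=0 [stuck-at-0], N6=1, N7=0 → 0 — eliminated
  N4 inverted output: N1=1, N2=1, N3=0, N4=1 [inverted output], N5=1, N6=0, N7=0 → 0 — eliminated
  N6 stuck-at-1: N1=1, N2=1, N3=0, N4=0, N5=0, N6=1 [stuck-at-1], N7=0 → 0 — eliminated
  N6 inverted output: N1=1, N2=1, N3=0, N4=0, N5=0, N6=0 [inverted output], N7=1 → 1 — matches
Only N6 inverted output reproduces the observed 1.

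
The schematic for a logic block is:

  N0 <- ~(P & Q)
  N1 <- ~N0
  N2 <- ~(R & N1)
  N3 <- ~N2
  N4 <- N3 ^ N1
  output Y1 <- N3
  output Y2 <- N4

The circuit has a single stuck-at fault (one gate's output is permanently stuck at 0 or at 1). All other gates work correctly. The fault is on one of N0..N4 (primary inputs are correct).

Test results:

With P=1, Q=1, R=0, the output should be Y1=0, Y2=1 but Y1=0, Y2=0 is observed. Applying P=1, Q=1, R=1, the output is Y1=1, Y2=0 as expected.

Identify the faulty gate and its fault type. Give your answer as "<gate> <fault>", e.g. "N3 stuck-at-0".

Fault-free values for test 1 (P=1, Q=1, R=0): N0=0, N1=1, N2=1, N3=0, N4=1, giving Y1=0, Y2=1. Observed Y1=0, Y2=0.
Test 1: faults giving observed Y1=0, Y2=0 are {N0 stuck-at-1, N1 stuck-at-0, N4 stuck-at-0}.
Test 2 (P=1, Q=1, R=1): fault-free N0=0, N1=1, N2=0, N3=1, N4=0 → Y1=1, Y2=0; observed Y1=1, Y2=0. Eliminates N0 stuck-at-1, N1 stuck-at-0.
Only N4 stuck-at-0 is consistent with every test.

N4 stuck-at-0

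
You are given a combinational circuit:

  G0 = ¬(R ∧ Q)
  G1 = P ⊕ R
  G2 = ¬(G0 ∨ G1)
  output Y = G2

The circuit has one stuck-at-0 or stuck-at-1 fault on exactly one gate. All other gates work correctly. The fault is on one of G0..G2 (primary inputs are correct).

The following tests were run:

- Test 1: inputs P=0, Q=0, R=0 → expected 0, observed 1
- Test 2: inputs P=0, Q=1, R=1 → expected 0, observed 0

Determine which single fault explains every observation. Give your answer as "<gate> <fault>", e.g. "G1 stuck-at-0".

Fault-free values for test 1 (P=0, Q=0, R=0): G0=1, G1=0, G2=0, giving Y=0. Observed 1.
Test 1: faults giving observed 1 are {G0 stuck-at-0, G2 stuck-at-1}.
Test 2 (P=0, Q=1, R=1): fault-free G0=0, G1=1, G2=0 → 0; observed 0. Eliminates G2 stuck-at-1.
Only G0 stuck-at-0 is consistent with every test.

G0 stuck-at-0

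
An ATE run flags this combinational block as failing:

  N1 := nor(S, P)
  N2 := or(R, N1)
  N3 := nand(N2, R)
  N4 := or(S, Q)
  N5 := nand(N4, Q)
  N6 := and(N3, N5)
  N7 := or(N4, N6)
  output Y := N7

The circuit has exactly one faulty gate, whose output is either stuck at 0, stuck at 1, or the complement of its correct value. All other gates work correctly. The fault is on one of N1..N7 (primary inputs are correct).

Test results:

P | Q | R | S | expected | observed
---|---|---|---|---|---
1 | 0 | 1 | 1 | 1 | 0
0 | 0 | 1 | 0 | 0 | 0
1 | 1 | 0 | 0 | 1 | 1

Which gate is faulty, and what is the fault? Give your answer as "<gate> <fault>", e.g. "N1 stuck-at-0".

Fault-free values for test 1 (P=1, Q=0, R=1, S=1): N1=0, N2=1, N3=0, N4=1, N5=1, N6=0, N7=1, giving Y=1. Observed 0.
Test 1: faults giving observed 0 are {N4 stuck-at-0, N4 inverted output, N7 stuck-at-0, N7 inverted output}.
Test 2 (P=0, Q=0, R=1, S=0): fault-free N1=1, N2=1, N3=0, N4=0, N5=1, N6=0, N7=0 → 0; observed 0. Eliminates N4 inverted output, N7 inverted output.
Test 3 (P=1, Q=1, R=0, S=0): fault-free N1=0, N2=0, N3=1, N4=1, N5=0, N6=0, N7=1 → 1; observed 1. Eliminates N7 stuck-at-0.
Only N4 stuck-at-0 is consistent with every test.

N4 stuck-at-0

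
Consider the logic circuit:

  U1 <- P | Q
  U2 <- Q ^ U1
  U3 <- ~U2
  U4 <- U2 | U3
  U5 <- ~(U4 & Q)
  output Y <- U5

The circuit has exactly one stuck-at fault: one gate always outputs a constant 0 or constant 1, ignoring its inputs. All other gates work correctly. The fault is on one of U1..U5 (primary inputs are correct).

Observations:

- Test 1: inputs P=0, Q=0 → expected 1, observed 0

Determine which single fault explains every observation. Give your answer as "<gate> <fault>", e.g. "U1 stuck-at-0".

U5 stuck-at-0

Fault-free values for test 1 (P=0, Q=0): U1=0, U2=0, U3=1, U4=1, U5=1, giving Y=1. Observed 0.
Test 1: faults giving observed 0 are {U5 stuck-at-0}.
Only U5 stuck-at-0 is consistent with every test.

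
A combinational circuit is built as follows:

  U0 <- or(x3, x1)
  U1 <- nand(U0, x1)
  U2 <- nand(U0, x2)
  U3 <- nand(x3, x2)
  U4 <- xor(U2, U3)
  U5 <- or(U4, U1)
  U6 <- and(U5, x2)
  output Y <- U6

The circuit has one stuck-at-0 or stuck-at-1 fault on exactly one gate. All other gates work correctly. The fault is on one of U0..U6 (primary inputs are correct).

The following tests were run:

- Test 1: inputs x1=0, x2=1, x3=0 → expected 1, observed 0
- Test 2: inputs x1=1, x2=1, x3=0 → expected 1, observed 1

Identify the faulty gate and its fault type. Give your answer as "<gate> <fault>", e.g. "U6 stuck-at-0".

U1 stuck-at-0

Fault-free values for test 1 (x1=0, x2=1, x3=0): U0=0, U1=1, U2=1, U3=1, U4=0, U5=1, U6=1, giving Y=1. Observed 0.
Test 1: faults giving observed 0 are {U1 stuck-at-0, U5 stuck-at-0, U6 stuck-at-0}.
Test 2 (x1=1, x2=1, x3=0): fault-free U0=1, U1=0, U2=0, U3=1, U4=1, U5=1, U6=1 → 1; observed 1. Eliminates U5 stuck-at-0, U6 stuck-at-0.
Only U1 stuck-at-0 is consistent with every test.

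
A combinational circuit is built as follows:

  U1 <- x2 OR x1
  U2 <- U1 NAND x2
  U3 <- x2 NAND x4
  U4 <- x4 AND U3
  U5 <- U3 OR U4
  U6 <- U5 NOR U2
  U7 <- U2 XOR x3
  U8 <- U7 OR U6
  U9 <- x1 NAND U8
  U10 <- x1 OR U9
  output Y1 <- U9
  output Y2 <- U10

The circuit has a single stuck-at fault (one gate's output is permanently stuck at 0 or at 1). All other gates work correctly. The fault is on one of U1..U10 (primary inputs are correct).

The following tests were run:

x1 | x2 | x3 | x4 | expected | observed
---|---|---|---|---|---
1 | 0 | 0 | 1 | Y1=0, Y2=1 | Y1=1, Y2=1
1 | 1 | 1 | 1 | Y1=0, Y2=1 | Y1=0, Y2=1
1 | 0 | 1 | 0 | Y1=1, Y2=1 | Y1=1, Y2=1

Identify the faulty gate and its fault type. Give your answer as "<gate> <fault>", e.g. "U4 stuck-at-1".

U7 stuck-at-0

Fault-free values for test 1 (x1=1, x2=0, x3=0, x4=1): U1=1, U2=1, U3=1, U4=1, U5=1, U6=0, U7=1, U8=1, U9=0, U10=1, giving Y1=0, Y2=1. Observed Y1=1, Y2=1.
Test 1: faults giving observed Y1=1, Y2=1 are {U2 stuck-at-0, U7 stuck-at-0, U8 stuck-at-0, U9 stuck-at-1}.
Test 2 (x1=1, x2=1, x3=1, x4=1): fault-free U1=1, U2=0, U3=0, U4=0, U5=0, U6=1, U7=1, U8=1, U9=0, U10=1 → Y1=0, Y2=1; observed Y1=0, Y2=1. Eliminates U8 stuck-at-0, U9 stuck-at-1.
Test 3 (x1=1, x2=0, x3=1, x4=0): fault-free U1=1, U2=1, U3=1, U4=0, U5=1, U6=0, U7=0, U8=0, U9=1, U10=1 → Y1=1, Y2=1; observed Y1=1, Y2=1. Eliminates U2 stuck-at-0.
Only U7 stuck-at-0 is consistent with every test.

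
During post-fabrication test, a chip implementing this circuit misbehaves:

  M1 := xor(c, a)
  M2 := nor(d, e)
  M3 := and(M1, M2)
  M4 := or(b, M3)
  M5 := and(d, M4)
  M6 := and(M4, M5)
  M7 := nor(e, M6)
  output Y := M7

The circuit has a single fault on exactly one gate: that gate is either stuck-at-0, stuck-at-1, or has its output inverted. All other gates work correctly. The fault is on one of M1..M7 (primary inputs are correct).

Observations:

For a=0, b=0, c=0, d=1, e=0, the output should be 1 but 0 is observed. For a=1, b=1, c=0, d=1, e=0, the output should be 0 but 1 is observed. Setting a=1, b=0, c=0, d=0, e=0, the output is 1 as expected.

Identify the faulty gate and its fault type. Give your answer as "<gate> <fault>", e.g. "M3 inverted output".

M4 inverted output

Fault-free values for test 1 (a=0, b=0, c=0, d=1, e=0): M1=0, M2=0, M3=0, M4=0, M5=0, M6=0, M7=1, giving Y=1. Observed 0.
Test 1: faults giving observed 0 are {M3 stuck-at-1, M3 inverted output, M4 stuck-at-1, M4 inverted output, M6 stuck-at-1, M6 inverted output, M7 stuck-at-0, M7 inverted output}.
Test 2 (a=1, b=1, c=0, d=1, e=0): fault-free M1=1, M2=0, M3=0, M4=1, M5=1, M6=1, M7=0 → 0; observed 1. Eliminates M3 stuck-at-1, M3 inverted output, M4 stuck-at-1, M6 stuck-at-1, M7 stuck-at-0.
Test 3 (a=1, b=0, c=0, d=0, e=0): fault-free M1=1, M2=1, M3=1, M4=1, M5=0, M6=0, M7=1 → 1; observed 1. Eliminates M6 inverted output, M7 inverted output.
Only M4 inverted output is consistent with every test.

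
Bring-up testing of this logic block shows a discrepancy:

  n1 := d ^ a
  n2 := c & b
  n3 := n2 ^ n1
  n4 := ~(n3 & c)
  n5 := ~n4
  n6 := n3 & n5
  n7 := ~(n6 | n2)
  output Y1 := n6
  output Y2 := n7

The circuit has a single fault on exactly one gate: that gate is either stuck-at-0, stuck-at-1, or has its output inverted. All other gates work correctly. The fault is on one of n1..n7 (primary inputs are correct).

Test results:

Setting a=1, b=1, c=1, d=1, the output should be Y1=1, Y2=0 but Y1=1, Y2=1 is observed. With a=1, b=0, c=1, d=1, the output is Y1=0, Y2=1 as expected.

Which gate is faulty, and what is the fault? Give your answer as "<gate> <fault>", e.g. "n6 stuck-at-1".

Fault-free values for test 1 (a=1, b=1, c=1, d=1): n1=0, n2=1, n3=1, n4=0, n5=1, n6=1, n7=0, giving Y1=1, Y2=0. Observed Y1=1, Y2=1.
Test 1: faults giving observed Y1=1, Y2=1 are {n7 stuck-at-1, n7 inverted output}.
Test 2 (a=1, b=0, c=1, d=1): fault-free n1=0, n2=0, n3=0, n4=1, n5=0, n6=0, n7=1 → Y1=0, Y2=1; observed Y1=0, Y2=1. Eliminates n7 inverted output.
Only n7 stuck-at-1 is consistent with every test.

n7 stuck-at-1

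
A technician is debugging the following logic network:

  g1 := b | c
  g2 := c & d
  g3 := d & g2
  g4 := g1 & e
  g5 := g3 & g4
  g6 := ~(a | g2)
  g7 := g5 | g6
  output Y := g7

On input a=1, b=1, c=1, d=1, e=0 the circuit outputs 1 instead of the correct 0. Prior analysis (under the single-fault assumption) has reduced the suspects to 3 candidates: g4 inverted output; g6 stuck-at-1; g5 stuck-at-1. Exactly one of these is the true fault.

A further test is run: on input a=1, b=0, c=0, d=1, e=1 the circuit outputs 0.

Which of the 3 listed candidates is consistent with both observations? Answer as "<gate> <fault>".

g4 inverted output

Evaluate each candidate on input a=1, b=0, c=0, d=1, e=1:
  g4 inverted output: g1=0, g2=0, g3=0, g4=1 [inverted output], g5=0, g6=0, g7=0 → 0 — matches
  g6 stuck-at-1: g1=0, g2=0, g3=0, g4=0, g5=0, g6=1 [stuck-at-1], g7=1 → 1 — eliminated
  g5 stuck-at-1: g1=0, g2=0, g3=0, g4=0, g5=1 [stuck-at-1], g6=0, g7=1 → 1 — eliminated
Only g4 inverted output reproduces the observed 0.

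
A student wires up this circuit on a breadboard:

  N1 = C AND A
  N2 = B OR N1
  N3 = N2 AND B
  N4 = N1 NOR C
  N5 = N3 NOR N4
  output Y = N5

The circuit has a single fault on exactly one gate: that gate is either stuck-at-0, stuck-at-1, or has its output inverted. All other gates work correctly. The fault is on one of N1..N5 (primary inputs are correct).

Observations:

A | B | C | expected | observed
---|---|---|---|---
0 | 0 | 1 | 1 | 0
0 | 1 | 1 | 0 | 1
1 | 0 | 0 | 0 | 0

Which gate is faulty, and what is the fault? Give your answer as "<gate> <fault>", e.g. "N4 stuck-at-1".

Fault-free values for test 1 (A=0, B=0, C=1): N1=0, N2=0, N3=0, N4=0, N5=1, giving Y=1. Observed 0.
Test 1: faults giving observed 0 are {N3 stuck-at-1, N3 inverted output, N4 stuck-at-1, N4 inverted output, N5 stuck-at-0, N5 inverted output}.
Test 2 (A=0, B=1, C=1): fault-free N1=0, N2=1, N3=1, N4=0, N5=0 → 0; observed 1. Eliminates N3 stuck-at-1, N4 stuck-at-1, N4 inverted output, N5 stuck-at-0.
Test 3 (A=1, B=0, C=0): fault-free N1=0, N2=0, N3=0, N4=1, N5=0 → 0; observed 0. Eliminates N5 inverted output.
Only N3 inverted output is consistent with every test.

N3 inverted output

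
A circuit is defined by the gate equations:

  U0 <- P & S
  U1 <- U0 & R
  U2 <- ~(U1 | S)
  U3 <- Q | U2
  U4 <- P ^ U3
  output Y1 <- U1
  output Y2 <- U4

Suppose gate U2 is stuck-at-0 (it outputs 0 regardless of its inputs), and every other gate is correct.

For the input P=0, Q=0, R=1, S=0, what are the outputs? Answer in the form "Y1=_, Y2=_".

Propagate with U2 forced: U0=0, U1=0, U2=0 [stuck-at-0], U3=0, U4=0.
So the outputs are Y1=0, Y2=0. (Without the fault they would be Y1=0, Y2=1.)

Y1=0, Y2=0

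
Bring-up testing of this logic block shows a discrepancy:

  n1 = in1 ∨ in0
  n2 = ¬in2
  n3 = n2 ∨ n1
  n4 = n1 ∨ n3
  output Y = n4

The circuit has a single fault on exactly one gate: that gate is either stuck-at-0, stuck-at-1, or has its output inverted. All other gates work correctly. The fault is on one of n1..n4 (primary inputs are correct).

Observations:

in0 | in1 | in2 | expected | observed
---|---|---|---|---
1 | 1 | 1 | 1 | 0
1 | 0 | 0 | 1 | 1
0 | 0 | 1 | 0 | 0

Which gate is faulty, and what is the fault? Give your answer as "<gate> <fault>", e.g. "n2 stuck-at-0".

Fault-free values for test 1 (in0=1, in1=1, in2=1): n1=1, n2=0, n3=1, n4=1, giving Y=1. Observed 0.
Test 1: faults giving observed 0 are {n1 stuck-at-0, n1 inverted output, n4 stuck-at-0, n4 inverted output}.
Test 2 (in0=1, in1=0, in2=0): fault-free n1=1, n2=1, n3=1, n4=1 → 1; observed 1. Eliminates n4 stuck-at-0, n4 inverted output.
Test 3 (in0=0, in1=0, in2=1): fault-free n1=0, n2=0, n3=0, n4=0 → 0; observed 0. Eliminates n1 inverted output.
Only n1 stuck-at-0 is consistent with every test.

n1 stuck-at-0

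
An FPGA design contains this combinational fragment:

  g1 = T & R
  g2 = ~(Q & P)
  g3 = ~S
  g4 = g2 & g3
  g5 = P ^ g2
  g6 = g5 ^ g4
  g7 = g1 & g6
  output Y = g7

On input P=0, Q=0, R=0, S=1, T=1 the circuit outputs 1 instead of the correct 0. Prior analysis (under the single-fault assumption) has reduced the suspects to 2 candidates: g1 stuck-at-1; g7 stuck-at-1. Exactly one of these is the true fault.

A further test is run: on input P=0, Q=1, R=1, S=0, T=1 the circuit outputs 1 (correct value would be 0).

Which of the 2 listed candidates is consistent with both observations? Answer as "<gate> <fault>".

g7 stuck-at-1

Evaluate each candidate on input P=0, Q=1, R=1, S=0, T=1:
  g1 stuck-at-1: g1=1 [stuck-at-1], g2=1, g3=1, g4=1, g5=1, g6=0, g7=0 → 0 — eliminated
  g7 stuck-at-1: g1=1, g2=1, g3=1, g4=1, g5=1, g6=0, g7=1 [stuck-at-1] → 1 — matches
Only g7 stuck-at-1 reproduces the observed 1.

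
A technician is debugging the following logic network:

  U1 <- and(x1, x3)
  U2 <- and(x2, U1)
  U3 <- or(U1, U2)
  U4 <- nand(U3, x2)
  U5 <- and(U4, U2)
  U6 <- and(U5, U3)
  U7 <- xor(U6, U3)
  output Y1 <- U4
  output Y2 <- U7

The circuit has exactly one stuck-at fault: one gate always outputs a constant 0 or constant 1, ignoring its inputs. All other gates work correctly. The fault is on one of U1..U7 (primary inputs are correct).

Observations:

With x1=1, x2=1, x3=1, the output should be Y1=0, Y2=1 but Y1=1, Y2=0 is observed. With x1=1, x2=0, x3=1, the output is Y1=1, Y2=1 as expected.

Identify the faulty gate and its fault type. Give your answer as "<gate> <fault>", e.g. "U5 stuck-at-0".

Fault-free values for test 1 (x1=1, x2=1, x3=1): U1=1, U2=1, U3=1, U4=0, U5=0, U6=0, U7=1, giving Y1=0, Y2=1. Observed Y1=1, Y2=0.
Test 1: faults giving observed Y1=1, Y2=0 are {U1 stuck-at-0, U3 stuck-at-0, U4 stuck-at-1}.
Test 2 (x1=1, x2=0, x3=1): fault-free U1=1, U2=0, U3=1, U4=1, U5=0, U6=0, U7=1 → Y1=1, Y2=1; observed Y1=1, Y2=1. Eliminates U1 stuck-at-0, U3 stuck-at-0.
Only U4 stuck-at-1 is consistent with every test.

U4 stuck-at-1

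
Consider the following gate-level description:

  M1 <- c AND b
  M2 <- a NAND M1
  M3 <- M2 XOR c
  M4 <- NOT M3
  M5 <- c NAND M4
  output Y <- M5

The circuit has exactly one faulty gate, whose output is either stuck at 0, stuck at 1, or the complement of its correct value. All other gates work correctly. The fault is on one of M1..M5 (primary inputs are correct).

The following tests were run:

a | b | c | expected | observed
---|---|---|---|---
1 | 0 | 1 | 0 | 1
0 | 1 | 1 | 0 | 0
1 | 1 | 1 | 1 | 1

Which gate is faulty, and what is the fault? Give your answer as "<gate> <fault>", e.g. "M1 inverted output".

M1 stuck-at-1

Fault-free values for test 1 (a=1, b=0, c=1): M1=0, M2=1, M3=0, M4=1, M5=0, giving Y=0. Observed 1.
Test 1: faults giving observed 1 are {M1 stuck-at-1, M1 inverted output, M2 stuck-at-0, M2 inverted output, M3 stuck-at-1, M3 inverted output, M4 stuck-at-0, M4 inverted output, M5 stuck-at-1, M5 inverted output}.
Test 2 (a=0, b=1, c=1): fault-free M1=1, M2=1, M3=0, M4=1, M5=0 → 0; observed 0. Eliminates M2 stuck-at-0, M2 inverted output, M3 stuck-at-1, M3 inverted output, M4 stuck-at-0, M4 inverted output, M5 stuck-at-1, M5 inverted output.
Test 3 (a=1, b=1, c=1): fault-free M1=1, M2=0, M3=1, M4=0, M5=1 → 1; observed 1. Eliminates M1 inverted output.
Only M1 stuck-at-1 is consistent with every test.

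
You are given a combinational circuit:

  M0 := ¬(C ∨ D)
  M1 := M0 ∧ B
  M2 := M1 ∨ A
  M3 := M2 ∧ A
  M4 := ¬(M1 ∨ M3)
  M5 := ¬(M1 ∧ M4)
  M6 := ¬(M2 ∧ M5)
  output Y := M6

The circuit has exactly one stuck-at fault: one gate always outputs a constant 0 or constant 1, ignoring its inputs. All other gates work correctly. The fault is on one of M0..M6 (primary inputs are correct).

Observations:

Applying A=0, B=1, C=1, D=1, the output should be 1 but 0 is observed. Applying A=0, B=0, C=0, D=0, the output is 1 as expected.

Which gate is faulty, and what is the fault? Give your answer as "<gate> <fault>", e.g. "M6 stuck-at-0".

Fault-free values for test 1 (A=0, B=1, C=1, D=1): M0=0, M1=0, M2=0, M3=0, M4=1, M5=1, M6=1, giving Y=1. Observed 0.
Test 1: faults giving observed 0 are {M0 stuck-at-1, M1 stuck-at-1, M2 stuck-at-1, M6 stuck-at-0}.
Test 2 (A=0, B=0, C=0, D=0): fault-free M0=1, M1=0, M2=0, M3=0, M4=1, M5=1, M6=1 → 1; observed 1. Eliminates M1 stuck-at-1, M2 stuck-at-1, M6 stuck-at-0.
Only M0 stuck-at-1 is consistent with every test.

M0 stuck-at-1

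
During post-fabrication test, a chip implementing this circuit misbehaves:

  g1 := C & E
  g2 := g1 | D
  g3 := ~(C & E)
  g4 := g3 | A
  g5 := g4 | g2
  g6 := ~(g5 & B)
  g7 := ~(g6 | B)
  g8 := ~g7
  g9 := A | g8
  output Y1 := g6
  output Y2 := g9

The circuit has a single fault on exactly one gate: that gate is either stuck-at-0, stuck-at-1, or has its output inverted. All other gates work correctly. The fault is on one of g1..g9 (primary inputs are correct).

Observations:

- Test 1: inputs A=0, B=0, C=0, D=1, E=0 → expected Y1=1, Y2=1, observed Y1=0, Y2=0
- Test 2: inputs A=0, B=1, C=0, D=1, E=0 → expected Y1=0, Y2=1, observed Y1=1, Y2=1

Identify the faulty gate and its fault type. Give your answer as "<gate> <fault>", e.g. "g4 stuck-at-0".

g6 inverted output

Fault-free values for test 1 (A=0, B=0, C=0, D=1, E=0): g1=0, g2=1, g3=1, g4=1, g5=1, g6=1, g7=0, g8=1, g9=1, giving Y1=1, Y2=1. Observed Y1=0, Y2=0.
Test 1: faults giving observed Y1=0, Y2=0 are {g6 stuck-at-0, g6 inverted output}.
Test 2 (A=0, B=1, C=0, D=1, E=0): fault-free g1=0, g2=1, g3=1, g4=1, g5=1, g6=0, g7=0, g8=1, g9=1 → Y1=0, Y2=1; observed Y1=1, Y2=1. Eliminates g6 stuck-at-0.
Only g6 inverted output is consistent with every test.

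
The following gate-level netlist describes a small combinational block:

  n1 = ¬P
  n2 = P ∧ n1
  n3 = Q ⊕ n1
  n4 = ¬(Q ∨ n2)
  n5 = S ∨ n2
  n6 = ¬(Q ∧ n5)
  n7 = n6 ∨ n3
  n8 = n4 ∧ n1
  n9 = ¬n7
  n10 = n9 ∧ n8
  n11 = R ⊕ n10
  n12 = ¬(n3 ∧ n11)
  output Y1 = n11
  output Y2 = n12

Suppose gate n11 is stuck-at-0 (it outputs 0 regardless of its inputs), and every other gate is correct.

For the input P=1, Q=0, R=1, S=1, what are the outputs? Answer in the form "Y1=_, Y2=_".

Y1=0, Y2=1

Propagate with n11 forced: n1=0, n2=0, n3=0, n4=1, n5=1, n6=1, n7=1, n8=0, n9=0, n10=0, n11=0 [stuck-at-0], n12=1.
So the outputs are Y1=0, Y2=1. (Without the fault they would be Y1=1, Y2=1.)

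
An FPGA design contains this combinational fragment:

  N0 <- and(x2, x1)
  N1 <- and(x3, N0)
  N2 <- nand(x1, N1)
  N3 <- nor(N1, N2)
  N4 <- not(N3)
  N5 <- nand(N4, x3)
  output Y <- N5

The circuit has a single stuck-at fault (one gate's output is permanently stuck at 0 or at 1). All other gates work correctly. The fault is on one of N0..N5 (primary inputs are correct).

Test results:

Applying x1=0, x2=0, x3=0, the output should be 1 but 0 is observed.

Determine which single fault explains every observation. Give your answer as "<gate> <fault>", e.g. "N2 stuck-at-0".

N5 stuck-at-0

Fault-free values for test 1 (x1=0, x2=0, x3=0): N0=0, N1=0, N2=1, N3=0, N4=1, N5=1, giving Y=1. Observed 0.
Test 1: faults giving observed 0 are {N5 stuck-at-0}.
Only N5 stuck-at-0 is consistent with every test.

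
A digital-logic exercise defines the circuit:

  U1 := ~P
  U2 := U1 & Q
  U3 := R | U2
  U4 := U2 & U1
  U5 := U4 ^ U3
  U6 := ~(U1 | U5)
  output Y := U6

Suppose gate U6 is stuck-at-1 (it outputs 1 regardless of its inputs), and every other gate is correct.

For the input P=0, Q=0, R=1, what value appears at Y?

1

Propagate with U6 forced: U1=1, U2=0, U3=1, U4=0, U5=1, U6=1 [stuck-at-1].
So Y = 1. (Without the fault it would be 0.)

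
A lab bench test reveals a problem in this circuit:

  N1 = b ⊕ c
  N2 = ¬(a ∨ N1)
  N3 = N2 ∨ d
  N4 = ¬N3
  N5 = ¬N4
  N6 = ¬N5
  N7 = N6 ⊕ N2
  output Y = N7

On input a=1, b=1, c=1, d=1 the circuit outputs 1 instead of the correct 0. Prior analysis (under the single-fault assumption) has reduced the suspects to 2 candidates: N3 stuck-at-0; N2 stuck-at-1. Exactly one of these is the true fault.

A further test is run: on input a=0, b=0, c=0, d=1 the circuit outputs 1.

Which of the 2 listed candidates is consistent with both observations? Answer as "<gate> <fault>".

Evaluate each candidate on input a=0, b=0, c=0, d=1:
  N3 stuck-at-0: N1=0, N2=1, N3=0 [stuck-at-0], N4=1, N5=0, N6=1, N7=0 → 0 — eliminated
  N2 stuck-at-1: N1=0, N2=1 [stuck-at-1], N3=1, N4=0, N5=1, N6=0, N7=1 → 1 — matches
Only N2 stuck-at-1 reproduces the observed 1.

N2 stuck-at-1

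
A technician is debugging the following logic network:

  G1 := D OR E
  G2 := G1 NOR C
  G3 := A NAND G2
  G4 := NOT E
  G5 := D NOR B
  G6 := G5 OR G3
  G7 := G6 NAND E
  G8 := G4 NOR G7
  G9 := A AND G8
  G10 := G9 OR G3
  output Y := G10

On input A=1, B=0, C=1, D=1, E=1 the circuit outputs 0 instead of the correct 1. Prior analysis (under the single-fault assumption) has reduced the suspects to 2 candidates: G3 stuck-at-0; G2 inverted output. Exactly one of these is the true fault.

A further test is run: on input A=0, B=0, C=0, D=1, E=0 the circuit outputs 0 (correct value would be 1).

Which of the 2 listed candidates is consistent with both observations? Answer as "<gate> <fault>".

G3 stuck-at-0

Evaluate each candidate on input A=0, B=0, C=0, D=1, E=0:
  G3 stuck-at-0: G1=1, G2=0, G3=0 [stuck-at-0], G4=1, G5=0, G6=0, G7=1, G8=0, G9=0, G10=0 → 0 — matches
  G2 inverted output: G1=1, G2=1 [inverted output], G3=1, G4=1, G5=0, G6=1, G7=1, G8=0, G9=0, G10=1 → 1 — eliminated
Only G3 stuck-at-0 reproduces the observed 0.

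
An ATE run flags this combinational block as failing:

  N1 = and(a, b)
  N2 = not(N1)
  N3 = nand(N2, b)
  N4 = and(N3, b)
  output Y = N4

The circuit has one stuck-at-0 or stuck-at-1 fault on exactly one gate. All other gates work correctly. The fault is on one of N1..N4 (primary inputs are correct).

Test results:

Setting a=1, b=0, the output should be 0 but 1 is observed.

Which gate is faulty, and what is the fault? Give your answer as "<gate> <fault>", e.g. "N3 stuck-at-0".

N4 stuck-at-1

Fault-free values for test 1 (a=1, b=0): N1=0, N2=1, N3=1, N4=0, giving Y=0. Observed 1.
Test 1: faults giving observed 1 are {N4 stuck-at-1}.
Only N4 stuck-at-1 is consistent with every test.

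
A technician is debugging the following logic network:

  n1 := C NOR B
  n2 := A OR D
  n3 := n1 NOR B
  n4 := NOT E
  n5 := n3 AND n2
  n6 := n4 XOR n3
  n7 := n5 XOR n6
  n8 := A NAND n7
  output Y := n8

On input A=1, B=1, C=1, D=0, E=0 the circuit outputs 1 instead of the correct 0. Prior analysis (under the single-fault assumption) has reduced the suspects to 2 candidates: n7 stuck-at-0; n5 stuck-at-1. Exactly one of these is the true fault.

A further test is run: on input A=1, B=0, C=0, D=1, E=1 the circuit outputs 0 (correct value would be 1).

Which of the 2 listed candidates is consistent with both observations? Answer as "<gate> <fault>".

n5 stuck-at-1

Evaluate each candidate on input A=1, B=0, C=0, D=1, E=1:
  n7 stuck-at-0: n1=1, n2=1, n3=0, n4=0, n5=0, n6=0, n7=0 [stuck-at-0], n8=1 → 1 — eliminated
  n5 stuck-at-1: n1=1, n2=1, n3=0, n4=0, n5=1 [stuck-at-1], n6=0, n7=1, n8=0 → 0 — matches
Only n5 stuck-at-1 reproduces the observed 0.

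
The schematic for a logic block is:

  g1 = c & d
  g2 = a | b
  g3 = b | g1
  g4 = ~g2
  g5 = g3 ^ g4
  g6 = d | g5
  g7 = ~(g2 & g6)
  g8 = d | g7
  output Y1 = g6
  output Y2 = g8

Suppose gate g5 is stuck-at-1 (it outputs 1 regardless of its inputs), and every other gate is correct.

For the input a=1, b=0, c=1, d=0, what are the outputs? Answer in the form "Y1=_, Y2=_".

Propagate with g5 forced: g1=0, g2=1, g3=0, g4=0, g5=1 [stuck-at-1], g6=1, g7=0, g8=0.
So the outputs are Y1=1, Y2=0. (Without the fault they would be Y1=0, Y2=1.)

Y1=1, Y2=0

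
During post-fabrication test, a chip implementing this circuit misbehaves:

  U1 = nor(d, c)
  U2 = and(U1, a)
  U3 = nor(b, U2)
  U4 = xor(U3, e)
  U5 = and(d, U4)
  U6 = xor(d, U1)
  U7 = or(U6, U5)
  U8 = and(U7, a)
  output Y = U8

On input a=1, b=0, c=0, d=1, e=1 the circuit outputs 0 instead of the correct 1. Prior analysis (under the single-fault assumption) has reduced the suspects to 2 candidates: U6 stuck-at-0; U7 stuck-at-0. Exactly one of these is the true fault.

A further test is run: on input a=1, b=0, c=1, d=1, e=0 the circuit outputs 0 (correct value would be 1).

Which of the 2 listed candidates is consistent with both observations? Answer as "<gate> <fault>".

U7 stuck-at-0

Evaluate each candidate on input a=1, b=0, c=1, d=1, e=0:
  U6 stuck-at-0: U1=0, U2=0, U3=1, U4=1, U5=1, U6=0 [stuck-at-0], U7=1, U8=1 → 1 — eliminated
  U7 stuck-at-0: U1=0, U2=0, U3=1, U4=1, U5=1, U6=1, U7=0 [stuck-at-0], U8=0 → 0 — matches
Only U7 stuck-at-0 reproduces the observed 0.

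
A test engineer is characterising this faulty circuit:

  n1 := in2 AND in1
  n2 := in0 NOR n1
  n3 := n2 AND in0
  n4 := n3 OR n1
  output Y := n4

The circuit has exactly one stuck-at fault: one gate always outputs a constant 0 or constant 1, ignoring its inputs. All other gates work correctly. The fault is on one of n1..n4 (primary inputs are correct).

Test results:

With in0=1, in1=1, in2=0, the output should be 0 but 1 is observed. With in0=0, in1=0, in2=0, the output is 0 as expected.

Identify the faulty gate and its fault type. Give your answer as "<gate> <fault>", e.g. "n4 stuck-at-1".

n2 stuck-at-1

Fault-free values for test 1 (in0=1, in1=1, in2=0): n1=0, n2=0, n3=0, n4=0, giving Y=0. Observed 1.
Test 1: faults giving observed 1 are {n1 stuck-at-1, n2 stuck-at-1, n3 stuck-at-1, n4 stuck-at-1}.
Test 2 (in0=0, in1=0, in2=0): fault-free n1=0, n2=1, n3=0, n4=0 → 0; observed 0. Eliminates n1 stuck-at-1, n3 stuck-at-1, n4 stuck-at-1.
Only n2 stuck-at-1 is consistent with every test.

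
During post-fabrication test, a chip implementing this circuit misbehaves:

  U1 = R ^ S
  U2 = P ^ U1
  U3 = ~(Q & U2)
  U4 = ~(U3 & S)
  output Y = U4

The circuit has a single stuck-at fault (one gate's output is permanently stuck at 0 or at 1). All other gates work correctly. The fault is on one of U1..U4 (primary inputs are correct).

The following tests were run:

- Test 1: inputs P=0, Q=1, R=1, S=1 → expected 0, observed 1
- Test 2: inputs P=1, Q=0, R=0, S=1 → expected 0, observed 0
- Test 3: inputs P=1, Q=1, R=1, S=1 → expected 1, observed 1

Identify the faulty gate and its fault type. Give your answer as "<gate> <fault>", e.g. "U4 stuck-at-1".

Fault-free values for test 1 (P=0, Q=1, R=1, S=1): U1=0, U2=0, U3=1, U4=0, giving Y=0. Observed 1.
Test 1: faults giving observed 1 are {U1 stuck-at-1, U2 stuck-at-1, U3 stuck-at-0, U4 stuck-at-1}.
Test 2 (P=1, Q=0, R=0, S=1): fault-free U1=1, U2=0, U3=1, U4=0 → 0; observed 0. Eliminates U3 stuck-at-0, U4 stuck-at-1.
Test 3 (P=1, Q=1, R=1, S=1): fault-free U1=0, U2=1, U3=0, U4=1 → 1; observed 1. Eliminates U1 stuck-at-1.
Only U2 stuck-at-1 is consistent with every test.

U2 stuck-at-1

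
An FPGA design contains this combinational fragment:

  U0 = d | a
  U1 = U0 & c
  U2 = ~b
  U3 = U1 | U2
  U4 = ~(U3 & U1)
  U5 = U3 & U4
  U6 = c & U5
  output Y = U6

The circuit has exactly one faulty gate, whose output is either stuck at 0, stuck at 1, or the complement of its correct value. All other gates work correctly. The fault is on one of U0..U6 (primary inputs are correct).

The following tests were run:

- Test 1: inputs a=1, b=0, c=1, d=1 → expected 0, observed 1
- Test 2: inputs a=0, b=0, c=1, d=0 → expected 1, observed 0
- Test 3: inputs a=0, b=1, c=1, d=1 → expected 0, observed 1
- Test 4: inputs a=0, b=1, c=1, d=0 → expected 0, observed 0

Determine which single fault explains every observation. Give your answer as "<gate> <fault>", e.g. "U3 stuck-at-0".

Fault-free values for test 1 (a=1, b=0, c=1, d=1): U0=1, U1=1, U2=1, U3=1, U4=0, U5=0, U6=0, giving Y=0. Observed 1.
Test 1: faults giving observed 1 are {U0 stuck-at-0, U0 inverted output, U1 stuck-at-0, U1 inverted output, U4 stuck-at-1, U4 inverted output, U5 stuck-at-1, U5 inverted output, U6 stuck-at-1, U6 inverted output}.
Test 2 (a=0, b=0, c=1, d=0): fault-free U0=0, U1=0, U2=1, U3=1, U4=1, U5=1, U6=1 → 1; observed 0. Eliminates U0 stuck-at-0, U1 stuck-at-0, U4 stuck-at-1, U5 stuck-at-1, U6 stuck-at-1.
Test 3 (a=0, b=1, c=1, d=1): fault-free U0=1, U1=1, U2=0, U3=1, U4=0, U5=0, U6=0 → 0; observed 1. Eliminates U0 inverted output, U1 inverted output.
Test 4 (a=0, b=1, c=1, d=0): fault-free U0=0, U1=0, U2=0, U3=0, U4=1, U5=0, U6=0 → 0; observed 0. Eliminates U5 inverted output, U6 inverted output.
Only U4 inverted output is consistent with every test.

U4 inverted output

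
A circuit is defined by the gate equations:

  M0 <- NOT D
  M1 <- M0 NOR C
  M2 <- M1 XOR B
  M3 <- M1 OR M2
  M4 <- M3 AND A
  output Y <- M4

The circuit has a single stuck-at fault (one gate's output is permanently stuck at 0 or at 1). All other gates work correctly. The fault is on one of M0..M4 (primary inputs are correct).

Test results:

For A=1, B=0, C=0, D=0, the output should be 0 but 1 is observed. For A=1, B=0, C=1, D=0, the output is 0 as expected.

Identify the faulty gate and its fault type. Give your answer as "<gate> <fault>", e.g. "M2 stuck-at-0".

Fault-free values for test 1 (A=1, B=0, C=0, D=0): M0=1, M1=0, M2=0, M3=0, M4=0, giving Y=0. Observed 1.
Test 1: faults giving observed 1 are {M0 stuck-at-0, M1 stuck-at-1, M2 stuck-at-1, M3 stuck-at-1, M4 stuck-at-1}.
Test 2 (A=1, B=0, C=1, D=0): fault-free M0=1, M1=0, M2=0, M3=0, M4=0 → 0; observed 0. Eliminates M1 stuck-at-1, M2 stuck-at-1, M3 stuck-at-1, M4 stuck-at-1.
Only M0 stuck-at-0 is consistent with every test.

M0 stuck-at-0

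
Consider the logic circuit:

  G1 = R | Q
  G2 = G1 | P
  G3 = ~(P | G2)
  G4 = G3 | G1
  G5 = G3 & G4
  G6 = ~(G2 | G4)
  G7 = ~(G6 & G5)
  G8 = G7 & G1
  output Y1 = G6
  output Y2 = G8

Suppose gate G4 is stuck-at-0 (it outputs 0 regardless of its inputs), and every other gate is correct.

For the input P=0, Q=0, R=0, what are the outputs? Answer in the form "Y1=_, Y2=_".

Y1=1, Y2=0

Propagate with G4 forced: G1=0, G2=0, G3=1, G4=0 [stuck-at-0], G5=0, G6=1, G7=1, G8=0.
So the outputs are Y1=1, Y2=0. (Without the fault they would be Y1=0, Y2=0.)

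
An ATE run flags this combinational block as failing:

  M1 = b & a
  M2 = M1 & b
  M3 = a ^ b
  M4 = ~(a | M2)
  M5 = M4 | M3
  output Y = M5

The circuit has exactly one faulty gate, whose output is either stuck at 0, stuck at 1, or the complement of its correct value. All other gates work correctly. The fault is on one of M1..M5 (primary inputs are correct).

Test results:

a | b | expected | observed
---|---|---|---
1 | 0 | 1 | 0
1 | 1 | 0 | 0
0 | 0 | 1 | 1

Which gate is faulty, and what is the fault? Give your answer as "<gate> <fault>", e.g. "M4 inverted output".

Fault-free values for test 1 (a=1, b=0): M1=0, M2=0, M3=1, M4=0, M5=1, giving Y=1. Observed 0.
Test 1: faults giving observed 0 are {M3 stuck-at-0, M3 inverted output, M5 stuck-at-0, M5 inverted output}.
Test 2 (a=1, b=1): fault-free M1=1, M2=1, M3=0, M4=0, M5=0 → 0; observed 0. Eliminates M3 inverted output, M5 inverted output.
Test 3 (a=0, b=0): fault-free M1=0, M2=0, M3=0, M4=1, M5=1 → 1; observed 1. Eliminates M5 stuck-at-0.
Only M3 stuck-at-0 is consistent with every test.

M3 stuck-at-0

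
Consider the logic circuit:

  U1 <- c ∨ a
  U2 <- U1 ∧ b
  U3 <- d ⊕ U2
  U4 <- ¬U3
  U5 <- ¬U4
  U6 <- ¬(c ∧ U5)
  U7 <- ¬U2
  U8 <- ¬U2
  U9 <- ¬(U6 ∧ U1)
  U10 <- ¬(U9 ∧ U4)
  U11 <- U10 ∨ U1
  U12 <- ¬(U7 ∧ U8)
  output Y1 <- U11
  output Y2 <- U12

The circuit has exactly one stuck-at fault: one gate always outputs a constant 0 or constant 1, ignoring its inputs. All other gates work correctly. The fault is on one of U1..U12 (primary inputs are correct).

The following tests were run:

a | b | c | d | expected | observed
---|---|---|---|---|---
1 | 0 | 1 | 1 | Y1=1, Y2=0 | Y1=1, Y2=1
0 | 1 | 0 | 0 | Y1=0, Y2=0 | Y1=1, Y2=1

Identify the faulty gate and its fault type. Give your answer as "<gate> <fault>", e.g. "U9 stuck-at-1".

U2 stuck-at-1

Fault-free values for test 1 (a=1, b=0, c=1, d=1): U1=1, U2=0, U3=1, U4=0, U5=1, U6=0, U7=1, U8=1, U9=1, U10=1, U11=1, U12=0, giving Y1=1, Y2=0. Observed Y1=1, Y2=1.
Test 1: faults giving observed Y1=1, Y2=1 are {U2 stuck-at-1, U7 stuck-at-0, U8 stuck-at-0, U12 stuck-at-1}.
Test 2 (a=0, b=1, c=0, d=0): fault-free U1=0, U2=0, U3=0, U4=1, U5=0, U6=1, U7=1, U8=1, U9=1, U10=0, U11=0, U12=0 → Y1=0, Y2=0; observed Y1=1, Y2=1. Eliminates U7 stuck-at-0, U8 stuck-at-0, U12 stuck-at-1.
Only U2 stuck-at-1 is consistent with every test.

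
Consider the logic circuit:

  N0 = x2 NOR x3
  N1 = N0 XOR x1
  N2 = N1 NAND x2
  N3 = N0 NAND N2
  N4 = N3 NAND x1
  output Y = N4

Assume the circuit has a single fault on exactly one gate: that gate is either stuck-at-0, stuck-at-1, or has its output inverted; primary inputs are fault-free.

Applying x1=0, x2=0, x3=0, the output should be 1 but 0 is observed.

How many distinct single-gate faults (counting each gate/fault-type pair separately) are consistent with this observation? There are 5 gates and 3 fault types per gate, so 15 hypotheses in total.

Fault-free: N0=1, N1=1, N2=1, N3=0, N4=1 → 1. Observed 0.
  N0: none of the 3 fault types match ✗
  N1: none of the 3 fault types match ✗
  N2: none of the 3 fault types match ✗
  N3: none of the 3 fault types match ✗
  N4: stuck-at-0, inverted output ✓; others ✗
Consistent faults: {N4 stuck-at-0, N4 inverted output} — 2 in all.

2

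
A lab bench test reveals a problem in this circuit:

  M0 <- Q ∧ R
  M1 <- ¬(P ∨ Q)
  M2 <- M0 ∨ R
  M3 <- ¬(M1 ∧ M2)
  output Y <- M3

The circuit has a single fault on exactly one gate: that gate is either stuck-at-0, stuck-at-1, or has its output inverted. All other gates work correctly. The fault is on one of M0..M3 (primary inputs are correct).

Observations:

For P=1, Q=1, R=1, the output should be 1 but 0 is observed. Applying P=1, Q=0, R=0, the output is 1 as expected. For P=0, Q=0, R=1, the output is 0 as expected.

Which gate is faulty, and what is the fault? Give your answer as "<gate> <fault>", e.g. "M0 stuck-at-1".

M1 stuck-at-1

Fault-free values for test 1 (P=1, Q=1, R=1): M0=1, M1=0, M2=1, M3=1, giving Y=1. Observed 0.
Test 1: faults giving observed 0 are {M1 stuck-at-1, M1 inverted output, M3 stuck-at-0, M3 inverted output}.
Test 2 (P=1, Q=0, R=0): fault-free M0=0, M1=0, M2=0, M3=1 → 1; observed 1. Eliminates M3 stuck-at-0, M3 inverted output.
Test 3 (P=0, Q=0, R=1): fault-free M0=0, M1=1, M2=1, M3=0 → 0; observed 0. Eliminates M1 inverted output.
Only M1 stuck-at-1 is consistent with every test.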